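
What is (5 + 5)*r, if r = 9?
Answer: 90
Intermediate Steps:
(5 + 5)*r = (5 + 5)*9 = 10*9 = 90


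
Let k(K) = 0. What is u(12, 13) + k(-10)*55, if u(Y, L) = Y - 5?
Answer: 7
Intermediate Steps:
u(Y, L) = -5 + Y
u(12, 13) + k(-10)*55 = (-5 + 12) + 0*55 = 7 + 0 = 7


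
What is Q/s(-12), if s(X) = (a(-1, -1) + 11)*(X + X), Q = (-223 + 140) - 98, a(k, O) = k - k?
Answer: 181/264 ≈ 0.68561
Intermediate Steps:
a(k, O) = 0
Q = -181 (Q = -83 - 98 = -181)
s(X) = 22*X (s(X) = (0 + 11)*(X + X) = 11*(2*X) = 22*X)
Q/s(-12) = -181/(22*(-12)) = -181/(-264) = -181*(-1/264) = 181/264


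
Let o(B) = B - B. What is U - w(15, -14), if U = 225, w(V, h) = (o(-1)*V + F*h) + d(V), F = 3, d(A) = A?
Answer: 252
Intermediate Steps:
o(B) = 0
w(V, h) = V + 3*h (w(V, h) = (0*V + 3*h) + V = (0 + 3*h) + V = 3*h + V = V + 3*h)
U - w(15, -14) = 225 - (15 + 3*(-14)) = 225 - (15 - 42) = 225 - 1*(-27) = 225 + 27 = 252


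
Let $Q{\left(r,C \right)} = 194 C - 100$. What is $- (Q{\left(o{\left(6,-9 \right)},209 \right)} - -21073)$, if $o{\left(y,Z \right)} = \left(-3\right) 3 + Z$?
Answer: $-61519$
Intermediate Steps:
$o{\left(y,Z \right)} = -9 + Z$
$Q{\left(r,C \right)} = -100 + 194 C$
$- (Q{\left(o{\left(6,-9 \right)},209 \right)} - -21073) = - (\left(-100 + 194 \cdot 209\right) - -21073) = - (\left(-100 + 40546\right) + 21073) = - (40446 + 21073) = \left(-1\right) 61519 = -61519$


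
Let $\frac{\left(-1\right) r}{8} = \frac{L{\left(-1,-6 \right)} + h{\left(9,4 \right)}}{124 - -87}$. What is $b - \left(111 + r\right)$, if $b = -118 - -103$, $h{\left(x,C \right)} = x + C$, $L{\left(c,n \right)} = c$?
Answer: $- \frac{26490}{211} \approx -125.55$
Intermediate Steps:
$h{\left(x,C \right)} = C + x$
$r = - \frac{96}{211}$ ($r = - 8 \frac{-1 + \left(4 + 9\right)}{124 - -87} = - 8 \frac{-1 + 13}{124 + 87} = - 8 \cdot \frac{12}{211} = - 8 \cdot 12 \cdot \frac{1}{211} = \left(-8\right) \frac{12}{211} = - \frac{96}{211} \approx -0.45498$)
$b = -15$ ($b = -118 + 103 = -15$)
$b - \left(111 + r\right) = -15 - \left(111 - \frac{96}{211}\right) = -15 - \frac{23325}{211} = - \frac{26490}{211}$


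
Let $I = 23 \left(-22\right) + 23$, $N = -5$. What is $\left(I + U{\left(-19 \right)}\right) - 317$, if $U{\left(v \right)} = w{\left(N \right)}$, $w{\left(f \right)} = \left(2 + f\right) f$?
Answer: $-785$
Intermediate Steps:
$w{\left(f \right)} = f \left(2 + f\right)$
$I = -483$ ($I = -506 + 23 = -483$)
$U{\left(v \right)} = 15$ ($U{\left(v \right)} = - 5 \left(2 - 5\right) = \left(-5\right) \left(-3\right) = 15$)
$\left(I + U{\left(-19 \right)}\right) - 317 = \left(-483 + 15\right) - 317 = -468 - 317 = -785$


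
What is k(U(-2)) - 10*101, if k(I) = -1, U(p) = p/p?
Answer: -1011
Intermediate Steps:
U(p) = 1
k(U(-2)) - 10*101 = -1 - 10*101 = -1 - 1010 = -1011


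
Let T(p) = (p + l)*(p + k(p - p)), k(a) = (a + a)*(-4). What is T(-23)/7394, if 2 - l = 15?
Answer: 414/3697 ≈ 0.11198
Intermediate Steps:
k(a) = -8*a (k(a) = (2*a)*(-4) = -8*a)
l = -13 (l = 2 - 1*15 = 2 - 15 = -13)
T(p) = p*(-13 + p) (T(p) = (p - 13)*(p - 8*(p - p)) = (-13 + p)*(p - 8*0) = (-13 + p)*(p + 0) = (-13 + p)*p = p*(-13 + p))
T(-23)/7394 = -23*(-13 - 23)/7394 = -23*(-36)*(1/7394) = 828*(1/7394) = 414/3697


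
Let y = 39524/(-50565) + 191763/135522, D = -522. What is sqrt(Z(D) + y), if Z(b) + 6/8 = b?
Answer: I*sqrt(302692843595766523965)/761407770 ≈ 22.85*I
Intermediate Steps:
Z(b) = -3/4 + b
y = 482236063/761407770 (y = 39524*(-1/50565) + 191763*(1/135522) = -39524/50565 + 21307/15058 = 482236063/761407770 ≈ 0.63335)
sqrt(Z(D) + y) = sqrt((-3/4 - 522) + 482236063/761407770) = sqrt(-2091/4 + 482236063/761407770) = sqrt(-795087351409/1522815540) = I*sqrt(302692843595766523965)/761407770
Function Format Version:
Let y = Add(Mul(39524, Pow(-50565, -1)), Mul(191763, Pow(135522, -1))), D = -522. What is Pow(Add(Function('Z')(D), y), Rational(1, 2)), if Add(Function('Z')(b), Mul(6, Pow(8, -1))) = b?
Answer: Mul(Rational(1, 761407770), I, Pow(302692843595766523965, Rational(1, 2))) ≈ Mul(22.850, I)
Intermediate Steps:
Function('Z')(b) = Add(Rational(-3, 4), b)
y = Rational(482236063, 761407770) (y = Add(Mul(39524, Rational(-1, 50565)), Mul(191763, Rational(1, 135522))) = Add(Rational(-39524, 50565), Rational(21307, 15058)) = Rational(482236063, 761407770) ≈ 0.63335)
Pow(Add(Function('Z')(D), y), Rational(1, 2)) = Pow(Add(Add(Rational(-3, 4), -522), Rational(482236063, 761407770)), Rational(1, 2)) = Pow(Add(Rational(-2091, 4), Rational(482236063, 761407770)), Rational(1, 2)) = Pow(Rational(-795087351409, 1522815540), Rational(1, 2)) = Mul(Rational(1, 761407770), I, Pow(302692843595766523965, Rational(1, 2)))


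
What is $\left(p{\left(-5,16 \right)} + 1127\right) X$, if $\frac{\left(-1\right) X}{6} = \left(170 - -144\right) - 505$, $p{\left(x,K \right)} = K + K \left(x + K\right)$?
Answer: $1511574$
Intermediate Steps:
$p{\left(x,K \right)} = K + K \left(K + x\right)$
$X = 1146$ ($X = - 6 \left(\left(170 - -144\right) - 505\right) = - 6 \left(\left(170 + 144\right) - 505\right) = - 6 \left(314 - 505\right) = \left(-6\right) \left(-191\right) = 1146$)
$\left(p{\left(-5,16 \right)} + 1127\right) X = \left(16 \left(1 + 16 - 5\right) + 1127\right) 1146 = \left(16 \cdot 12 + 1127\right) 1146 = \left(192 + 1127\right) 1146 = 1319 \cdot 1146 = 1511574$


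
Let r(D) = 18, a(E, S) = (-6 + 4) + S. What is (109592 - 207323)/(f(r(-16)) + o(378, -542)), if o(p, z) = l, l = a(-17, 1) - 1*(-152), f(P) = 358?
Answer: -97731/509 ≈ -192.01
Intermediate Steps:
a(E, S) = -2 + S
l = 151 (l = (-2 + 1) - 1*(-152) = -1 + 152 = 151)
o(p, z) = 151
(109592 - 207323)/(f(r(-16)) + o(378, -542)) = (109592 - 207323)/(358 + 151) = -97731/509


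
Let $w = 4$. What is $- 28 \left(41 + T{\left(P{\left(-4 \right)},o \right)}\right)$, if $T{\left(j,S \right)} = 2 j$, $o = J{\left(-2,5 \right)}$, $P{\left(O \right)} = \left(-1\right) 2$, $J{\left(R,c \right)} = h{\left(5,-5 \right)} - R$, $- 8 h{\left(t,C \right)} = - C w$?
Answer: $-1036$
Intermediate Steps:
$h{\left(t,C \right)} = \frac{C}{2}$ ($h{\left(t,C \right)} = - \frac{- C 4}{8} = - \frac{\left(-4\right) C}{8} = \frac{C}{2}$)
$J{\left(R,c \right)} = - \frac{5}{2} - R$ ($J{\left(R,c \right)} = \frac{1}{2} \left(-5\right) - R = - \frac{5}{2} - R$)
$P{\left(O \right)} = -2$
$o = - \frac{1}{2}$ ($o = - \frac{5}{2} - -2 = - \frac{5}{2} + 2 = - \frac{1}{2} \approx -0.5$)
$- 28 \left(41 + T{\left(P{\left(-4 \right)},o \right)}\right) = - 28 \left(41 + 2 \left(-2\right)\right) = - 28 \left(41 - 4\right) = \left(-28\right) 37 = -1036$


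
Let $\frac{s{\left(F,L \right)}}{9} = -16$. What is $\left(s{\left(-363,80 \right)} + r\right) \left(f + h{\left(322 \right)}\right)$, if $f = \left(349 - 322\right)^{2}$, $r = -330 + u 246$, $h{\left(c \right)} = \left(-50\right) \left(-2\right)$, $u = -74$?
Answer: $-15484062$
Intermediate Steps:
$h{\left(c \right)} = 100$
$s{\left(F,L \right)} = -144$ ($s{\left(F,L \right)} = 9 \left(-16\right) = -144$)
$r = -18534$ ($r = -330 - 18204 = -18534$)
$f = 729$ ($f = 27^{2} = 729$)
$\left(s{\left(-363,80 \right)} + r\right) \left(f + h{\left(322 \right)}\right) = \left(-144 - 18534\right) \left(729 + 100\right) = \left(-18678\right) 829 = -15484062$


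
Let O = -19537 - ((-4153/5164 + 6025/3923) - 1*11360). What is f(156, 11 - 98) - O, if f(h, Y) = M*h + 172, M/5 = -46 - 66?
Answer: -1600619409211/20258372 ≈ -79010.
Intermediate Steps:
M = -560 (M = 5*(-46 - 66) = 5*(-112) = -560)
f(h, Y) = 172 - 560*h (f(h, Y) = -560*h + 172 = 172 - 560*h)
O = -165667528725/20258372 (O = -19537 - ((-4153*1/5164 + 6025*(1/3923)) - 11360) = -19537 - ((-4153/5164 + 6025/3923) - 11360) = -19537 - (14820881/20258372 - 11360) = -19537 - 1*(-230120285039/20258372) = -19537 + 230120285039/20258372 = -165667528725/20258372 ≈ -8177.7)
f(156, 11 - 98) - O = (172 - 560*156) - 1*(-165667528725/20258372) = (172 - 87360) + 165667528725/20258372 = -87188 + 165667528725/20258372 = -1600619409211/20258372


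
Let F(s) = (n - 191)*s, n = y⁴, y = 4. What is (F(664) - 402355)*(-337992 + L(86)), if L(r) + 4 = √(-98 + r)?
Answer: 121406473220 - 718390*I*√3 ≈ 1.2141e+11 - 1.2443e+6*I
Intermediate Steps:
n = 256 (n = 4⁴ = 256)
L(r) = -4 + √(-98 + r)
F(s) = 65*s (F(s) = (256 - 191)*s = 65*s)
(F(664) - 402355)*(-337992 + L(86)) = (65*664 - 402355)*(-337992 + (-4 + √(-98 + 86))) = (43160 - 402355)*(-337992 + (-4 + √(-12))) = -359195*(-337992 + (-4 + 2*I*√3)) = -359195*(-337996 + 2*I*√3) = 121406473220 - 718390*I*√3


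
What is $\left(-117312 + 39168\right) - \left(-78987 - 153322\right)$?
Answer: $154165$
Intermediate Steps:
$\left(-117312 + 39168\right) - \left(-78987 - 153322\right) = -78144 - -232309 = -78144 + 232309 = 154165$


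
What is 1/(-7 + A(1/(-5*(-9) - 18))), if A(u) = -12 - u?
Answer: -27/514 ≈ -0.052529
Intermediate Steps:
1/(-7 + A(1/(-5*(-9) - 18))) = 1/(-7 + (-12 - 1/(-5*(-9) - 18))) = 1/(-7 + (-12 - 1/(45 - 18))) = 1/(-7 + (-12 - 1/27)) = 1/(-7 - 325/27) = 1/(-514/27) = -27/514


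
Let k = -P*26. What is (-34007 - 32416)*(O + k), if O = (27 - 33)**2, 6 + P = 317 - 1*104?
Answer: 355097358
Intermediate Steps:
P = 207 (P = -6 + (317 - 1*104) = -6 + (317 - 104) = -6 + 213 = 207)
O = 36 (O = (-6)**2 = 36)
k = -5382 (k = -1*207*26 = -207*26 = -5382)
(-34007 - 32416)*(O + k) = (-34007 - 32416)*(36 - 5382) = -66423*(-5346) = 355097358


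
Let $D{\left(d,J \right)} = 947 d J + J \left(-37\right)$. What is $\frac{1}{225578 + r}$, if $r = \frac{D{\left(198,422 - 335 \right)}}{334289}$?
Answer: $\frac{334289}{75424553845} \approx 4.4321 \cdot 10^{-6}$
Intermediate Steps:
$D{\left(d,J \right)} = - 37 J + 947 J d$ ($D{\left(d,J \right)} = 947 J d - 37 J = - 37 J + 947 J d$)
$r = \frac{16309803}{334289}$ ($r = \frac{\left(422 - 335\right) \left(-37 + 947 \cdot 198\right)}{334289} = \left(422 - 335\right) \left(-37 + 187506\right) \frac{1}{334289} = 87 \cdot 187469 \cdot \frac{1}{334289} = 16309803 \cdot \frac{1}{334289} = \frac{16309803}{334289} \approx 48.79$)
$\frac{1}{225578 + r} = \frac{1}{225578 + \frac{16309803}{334289}} = \frac{1}{\frac{75424553845}{334289}} = \frac{334289}{75424553845}$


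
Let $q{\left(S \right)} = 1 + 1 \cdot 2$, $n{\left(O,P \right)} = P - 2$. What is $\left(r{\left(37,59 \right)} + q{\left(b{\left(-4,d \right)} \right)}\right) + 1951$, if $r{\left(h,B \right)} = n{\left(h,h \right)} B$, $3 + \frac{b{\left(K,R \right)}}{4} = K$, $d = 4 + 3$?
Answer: $4019$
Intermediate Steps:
$n{\left(O,P \right)} = -2 + P$ ($n{\left(O,P \right)} = P - 2 = -2 + P$)
$d = 7$
$b{\left(K,R \right)} = -12 + 4 K$
$q{\left(S \right)} = 3$ ($q{\left(S \right)} = 1 + 2 = 3$)
$r{\left(h,B \right)} = B \left(-2 + h\right)$ ($r{\left(h,B \right)} = \left(-2 + h\right) B = B \left(-2 + h\right)$)
$\left(r{\left(37,59 \right)} + q{\left(b{\left(-4,d \right)} \right)}\right) + 1951 = \left(59 \left(-2 + 37\right) + 3\right) + 1951 = \left(59 \cdot 35 + 3\right) + 1951 = \left(2065 + 3\right) + 1951 = 2068 + 1951 = 4019$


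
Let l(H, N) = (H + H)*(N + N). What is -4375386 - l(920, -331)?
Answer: -3157306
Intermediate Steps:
l(H, N) = 4*H*N (l(H, N) = (2*H)*(2*N) = 4*H*N)
-4375386 - l(920, -331) = -4375386 - 4*920*(-331) = -4375386 - 1*(-1218080) = -4375386 + 1218080 = -3157306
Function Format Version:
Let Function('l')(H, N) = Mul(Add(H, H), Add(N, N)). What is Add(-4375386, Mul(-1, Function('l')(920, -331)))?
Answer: -3157306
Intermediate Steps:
Function('l')(H, N) = Mul(4, H, N) (Function('l')(H, N) = Mul(Mul(2, H), Mul(2, N)) = Mul(4, H, N))
Add(-4375386, Mul(-1, Function('l')(920, -331))) = Add(-4375386, Mul(-1, Mul(4, 920, -331))) = Add(-4375386, Mul(-1, -1218080)) = Add(-4375386, 1218080) = -3157306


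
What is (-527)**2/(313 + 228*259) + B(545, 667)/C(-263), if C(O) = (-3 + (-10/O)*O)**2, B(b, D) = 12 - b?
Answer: 37952/24895 ≈ 1.5245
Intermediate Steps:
C(O) = 169 (C(O) = (-3 - 10)**2 = (-13)**2 = 169)
(-527)**2/(313 + 228*259) + B(545, 667)/C(-263) = (-527)**2/(313 + 228*259) + (12 - 1*545)/169 = 277729/(313 + 59052) + (12 - 545)*(1/169) = 277729/59365 - 533*1/169 = 277729*(1/59365) - 41/13 = 8959/1915 - 41/13 = 37952/24895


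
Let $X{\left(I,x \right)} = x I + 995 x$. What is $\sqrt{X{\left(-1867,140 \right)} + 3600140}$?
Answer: $2 \sqrt{869515} \approx 1865.0$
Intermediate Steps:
$X{\left(I,x \right)} = 995 x + I x$ ($X{\left(I,x \right)} = I x + 995 x = 995 x + I x$)
$\sqrt{X{\left(-1867,140 \right)} + 3600140} = \sqrt{140 \left(995 - 1867\right) + 3600140} = \sqrt{140 \left(-872\right) + 3600140} = \sqrt{-122080 + 3600140} = \sqrt{3478060} = 2 \sqrt{869515}$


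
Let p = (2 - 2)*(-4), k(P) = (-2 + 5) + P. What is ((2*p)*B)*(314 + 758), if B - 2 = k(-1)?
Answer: 0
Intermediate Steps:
k(P) = 3 + P
B = 4 (B = 2 + (3 - 1) = 2 + 2 = 4)
p = 0 (p = 0*(-4) = 0)
((2*p)*B)*(314 + 758) = ((2*0)*4)*(314 + 758) = (0*4)*1072 = 0*1072 = 0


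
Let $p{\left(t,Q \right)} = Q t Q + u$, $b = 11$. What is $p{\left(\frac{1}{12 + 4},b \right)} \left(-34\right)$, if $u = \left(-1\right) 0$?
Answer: $- \frac{2057}{8} \approx -257.13$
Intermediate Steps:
$u = 0$
$p{\left(t,Q \right)} = t Q^{2}$ ($p{\left(t,Q \right)} = Q t Q + 0 = t Q^{2} + 0 = t Q^{2}$)
$p{\left(\frac{1}{12 + 4},b \right)} \left(-34\right) = \frac{11^{2}}{12 + 4} \left(-34\right) = \frac{1}{16} \cdot 121 \left(-34\right) = \frac{121}{16} \left(-34\right) = - \frac{2057}{8}$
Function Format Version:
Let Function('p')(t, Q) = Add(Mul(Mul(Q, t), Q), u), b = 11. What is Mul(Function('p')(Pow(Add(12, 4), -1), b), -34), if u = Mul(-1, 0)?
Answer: Rational(-2057, 8) ≈ -257.13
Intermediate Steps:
u = 0
Function('p')(t, Q) = Mul(t, Pow(Q, 2)) (Function('p')(t, Q) = Add(Mul(Mul(Q, t), Q), 0) = Add(Mul(t, Pow(Q, 2)), 0) = Mul(t, Pow(Q, 2)))
Mul(Function('p')(Pow(Add(12, 4), -1), b), -34) = Mul(Mul(Pow(Add(12, 4), -1), Pow(11, 2)), -34) = Mul(Mul(Pow(16, -1), 121), -34) = Mul(Mul(Rational(1, 16), 121), -34) = Mul(Rational(121, 16), -34) = Rational(-2057, 8)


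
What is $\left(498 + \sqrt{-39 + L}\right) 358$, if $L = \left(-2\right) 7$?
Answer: $178284 + 358 i \sqrt{53} \approx 1.7828 \cdot 10^{5} + 2606.3 i$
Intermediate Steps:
$L = -14$
$\left(498 + \sqrt{-39 + L}\right) 358 = \left(498 + \sqrt{-39 - 14}\right) 358 = \left(498 + \sqrt{-53}\right) 358 = \left(498 + i \sqrt{53}\right) 358 = 178284 + 358 i \sqrt{53}$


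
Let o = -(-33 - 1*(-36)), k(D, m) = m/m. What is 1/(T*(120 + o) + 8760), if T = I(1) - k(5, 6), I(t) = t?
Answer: 1/8760 ≈ 0.00011416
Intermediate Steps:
k(D, m) = 1
T = 0 (T = 1 - 1*1 = 1 - 1 = 0)
o = -3 (o = -(-33 + 36) = -1*3 = -3)
1/(T*(120 + o) + 8760) = 1/(0*(120 - 3) + 8760) = 1/(0*117 + 8760) = 1/(0 + 8760) = 1/8760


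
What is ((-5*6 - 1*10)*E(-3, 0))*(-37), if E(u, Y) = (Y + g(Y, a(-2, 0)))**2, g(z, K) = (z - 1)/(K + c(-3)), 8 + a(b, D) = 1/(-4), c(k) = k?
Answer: 4736/405 ≈ 11.694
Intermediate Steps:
a(b, D) = -33/4 (a(b, D) = -8 + 1/(-4) = -8 - 1/4 = -33/4)
g(z, K) = (-1 + z)/(-3 + K) (g(z, K) = (z - 1)/(K - 3) = (-1 + z)/(-3 + K))
E(u, Y) = (4/45 + 41*Y/45)**2 (E(u, Y) = (Y + (-1 + Y)/(-3 - 33/4))**2 = (Y + (-1 + Y)/(-45/4))**2 = (Y - 4*(-1 + Y)/45)**2 = (Y + (4/45 - 4*Y/45))**2 = (4/45 + 41*Y/45)**2)
((-5*6 - 1*10)*E(-3, 0))*(-37) = ((-5*6 - 1*10)*((4 + 41*0)**2/2025))*(-37) = ((-30 - 10)*((4 + 0)**2/2025))*(-37) = -8*4**2/405*(-37) = -8*16/405*(-37) = -40*16/2025*(-37) = -128/405*(-37) = 4736/405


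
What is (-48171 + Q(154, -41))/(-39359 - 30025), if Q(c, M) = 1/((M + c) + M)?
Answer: 495473/713664 ≈ 0.69427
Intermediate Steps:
Q(c, M) = 1/(c + 2*M)
(-48171 + Q(154, -41))/(-39359 - 30025) = (-48171 + 1/(154 + 2*(-41)))/(-39359 - 30025) = (-48171 + 1/(154 - 82))/(-69384) = (-48171 + 1/72)*(-1/69384) = -3468311/72*(-1/69384) = 495473/713664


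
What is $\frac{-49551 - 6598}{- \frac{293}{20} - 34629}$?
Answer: $\frac{1122980}{692873} \approx 1.6208$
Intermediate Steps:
$\frac{-49551 - 6598}{- \frac{293}{20} - 34629} = - \frac{56149}{\left(-293\right) \frac{1}{20} - 34629} = - \frac{56149}{- \frac{293}{20} - 34629} = - \frac{56149}{- \frac{692873}{20}} = \left(-56149\right) \left(- \frac{20}{692873}\right) = \frac{1122980}{692873}$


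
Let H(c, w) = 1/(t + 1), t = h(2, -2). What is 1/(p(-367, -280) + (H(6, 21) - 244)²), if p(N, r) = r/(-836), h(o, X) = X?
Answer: 209/12545295 ≈ 1.6660e-5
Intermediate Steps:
t = -2
p(N, r) = -r/836 (p(N, r) = r*(-1/836) = -r/836)
H(c, w) = -1 (H(c, w) = 1/(-2 + 1) = 1/(-1) = -1)
1/(p(-367, -280) + (H(6, 21) - 244)²) = 1/(-1/836*(-280) + (-1 - 244)²) = 1/(70/209 + (-245)²) = 1/(70/209 + 60025) = 1/(12545295/209) = 209/12545295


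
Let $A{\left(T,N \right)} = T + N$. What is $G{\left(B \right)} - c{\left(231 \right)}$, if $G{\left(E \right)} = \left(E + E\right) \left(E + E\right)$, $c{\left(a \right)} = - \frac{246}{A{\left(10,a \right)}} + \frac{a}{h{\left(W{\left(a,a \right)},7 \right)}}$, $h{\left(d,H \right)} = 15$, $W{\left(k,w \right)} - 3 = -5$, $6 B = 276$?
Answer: $\frac{10181793}{1205} \approx 8449.6$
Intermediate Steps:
$B = 46$ ($B = \frac{1}{6} \cdot 276 = 46$)
$W{\left(k,w \right)} = -2$ ($W{\left(k,w \right)} = 3 - 5 = -2$)
$A{\left(T,N \right)} = N + T$
$c{\left(a \right)} = - \frac{246}{10 + a} + \frac{a}{15}$ ($c{\left(a \right)} = - \frac{246}{a + 10} + \frac{a}{15} = - \frac{246}{10 + a} + a \frac{1}{15} = - \frac{246}{10 + a} + \frac{a}{15}$)
$G{\left(E \right)} = 4 E^{2}$ ($G{\left(E \right)} = 2 E 2 E = 4 E^{2}$)
$G{\left(B \right)} - c{\left(231 \right)} = 4 \cdot 46^{2} - \frac{-3690 + 231 \left(10 + 231\right)}{15 \left(10 + 231\right)} = 4 \cdot 2116 - \frac{-3690 + 231 \cdot 241}{15 \cdot 241} = 8464 - \frac{1}{15} \cdot \frac{1}{241} \left(-3690 + 55671\right) = 8464 - \frac{1}{15} \cdot \frac{1}{241} \cdot 51981 = 8464 - \frac{17327}{1205} = \frac{10181793}{1205}$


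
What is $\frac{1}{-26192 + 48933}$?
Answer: $\frac{1}{22741} \approx 4.3973 \cdot 10^{-5}$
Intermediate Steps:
$\frac{1}{-26192 + 48933} = \frac{1}{22741}$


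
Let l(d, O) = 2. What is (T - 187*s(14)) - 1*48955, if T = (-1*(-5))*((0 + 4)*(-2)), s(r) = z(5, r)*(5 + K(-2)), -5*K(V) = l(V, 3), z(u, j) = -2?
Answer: -236373/5 ≈ -47275.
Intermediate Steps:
K(V) = -⅖ (K(V) = -⅕*2 = -⅖)
s(r) = -46/5 (s(r) = -2*(5 - ⅖) = -2*23/5 = -46/5)
T = -40 (T = 5*(4*(-2)) = 5*(-8) = -40)
(T - 187*s(14)) - 1*48955 = (-40 - 187*(-46/5)) - 1*48955 = (-40 + 8602/5) - 48955 = 8402/5 - 48955 = -236373/5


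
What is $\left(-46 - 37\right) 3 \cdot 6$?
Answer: $-1494$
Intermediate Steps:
$\left(-46 - 37\right) 3 \cdot 6 = \left(-83\right) 18 = -1494$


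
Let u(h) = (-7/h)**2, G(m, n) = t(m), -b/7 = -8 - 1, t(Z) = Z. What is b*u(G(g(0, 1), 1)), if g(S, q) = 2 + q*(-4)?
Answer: 3087/4 ≈ 771.75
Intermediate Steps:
b = 63 (b = -7*(-8 - 1) = -7*(-9) = 63)
g(S, q) = 2 - 4*q
G(m, n) = m
u(h) = 49/h**2
b*u(G(g(0, 1), 1)) = 63*(49/(2 - 4*1)**2) = 63*(49/(2 - 4)**2) = 63*(49/(-2)**2) = 63*(49*(1/4)) = 63*(49/4) = 3087/4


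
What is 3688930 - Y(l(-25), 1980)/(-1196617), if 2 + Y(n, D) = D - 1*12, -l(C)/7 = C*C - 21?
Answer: 4414236351776/1196617 ≈ 3.6889e+6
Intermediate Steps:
l(C) = 147 - 7*C**2 (l(C) = -7*(C*C - 21) = -7*(C**2 - 21) = -7*(-21 + C**2) = 147 - 7*C**2)
Y(n, D) = -14 + D (Y(n, D) = -2 + (D - 1*12) = -2 + (D - 12) = -2 + (-12 + D) = -14 + D)
3688930 - Y(l(-25), 1980)/(-1196617) = 3688930 - (-14 + 1980)/(-1196617) = 3688930 - 1966*(-1)/1196617 = 3688930 - 1*(-1966/1196617) = 3688930 + 1966/1196617 = 4414236351776/1196617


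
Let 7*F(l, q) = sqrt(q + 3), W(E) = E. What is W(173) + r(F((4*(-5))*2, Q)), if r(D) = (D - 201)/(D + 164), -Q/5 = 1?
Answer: 113191252/658953 + 2555*I*sqrt(2)/1317906 ≈ 171.77 + 0.0027417*I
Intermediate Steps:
Q = -5 (Q = -5*1 = -5)
F(l, q) = sqrt(3 + q)/7 (F(l, q) = sqrt(q + 3)/7 = sqrt(3 + q)/7)
r(D) = (-201 + D)/(164 + D)
W(173) + r(F((4*(-5))*2, Q)) = 173 + (-201 + sqrt(3 - 5)/7)/(164 + sqrt(3 - 5)/7) = 173 + (-201 + sqrt(-2)/7)/(164 + sqrt(-2)/7) = 173 + (-201 + (I*sqrt(2))/7)/(164 + (I*sqrt(2))/7) = 173 + (-201 + I*sqrt(2)/7)/(164 + I*sqrt(2)/7)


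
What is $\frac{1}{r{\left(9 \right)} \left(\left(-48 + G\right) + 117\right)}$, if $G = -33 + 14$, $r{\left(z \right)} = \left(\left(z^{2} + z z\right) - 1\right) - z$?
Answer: $\frac{1}{7600} \approx 0.00013158$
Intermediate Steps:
$r{\left(z \right)} = -1 - z + 2 z^{2}$ ($r{\left(z \right)} = \left(\left(z^{2} + z^{2}\right) - 1\right) - z = \left(2 z^{2} - 1\right) - z = \left(-1 + 2 z^{2}\right) - z = -1 - z + 2 z^{2}$)
$G = -19$
$\frac{1}{r{\left(9 \right)} \left(\left(-48 + G\right) + 117\right)} = \frac{1}{\left(-1 - 9 + 2 \cdot 9^{2}\right) \left(\left(-48 - 19\right) + 117\right)} = \frac{1}{\left(-1 - 9 + 2 \cdot 81\right) \left(-67 + 117\right)} = \frac{1}{\left(-1 - 9 + 162\right) 50} = \frac{1}{152 \cdot 50} = \frac{1}{7600}$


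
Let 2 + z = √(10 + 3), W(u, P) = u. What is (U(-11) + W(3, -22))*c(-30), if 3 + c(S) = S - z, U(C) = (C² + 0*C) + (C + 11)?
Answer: -3844 - 124*√13 ≈ -4291.1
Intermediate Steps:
U(C) = 11 + C + C² (U(C) = (C² + 0) + (11 + C) = C² + (11 + C) = 11 + C + C²)
z = -2 + √13 (z = -2 + √(10 + 3) = -2 + √13 ≈ 1.6056)
c(S) = -1 + S - √13 (c(S) = -3 + (S - (-2 + √13)) = -3 + (S + (2 - √13)) = -3 + (2 + S - √13) = -1 + S - √13)
(U(-11) + W(3, -22))*c(-30) = ((11 - 11 + (-11)²) + 3)*(-1 - 30 - √13) = ((11 - 11 + 121) + 3)*(-31 - √13) = (121 + 3)*(-31 - √13) = 124*(-31 - √13) = -3844 - 124*√13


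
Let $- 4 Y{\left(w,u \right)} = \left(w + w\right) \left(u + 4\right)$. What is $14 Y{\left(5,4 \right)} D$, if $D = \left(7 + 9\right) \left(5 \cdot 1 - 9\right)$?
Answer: $17920$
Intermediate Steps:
$Y{\left(w,u \right)} = - \frac{w \left(4 + u\right)}{2}$ ($Y{\left(w,u \right)} = - \frac{\left(w + w\right) \left(u + 4\right)}{4} = - \frac{2 w \left(4 + u\right)}{4} = - \frac{w \left(4 + u\right)}{2}$)
$D = -64$ ($D = 16 \left(5 - 9\right) = 16 \left(-4\right) = -64$)
$14 Y{\left(5,4 \right)} D = 14 \left(\left(- \frac{1}{2}\right) 5 \left(4 + 4\right)\right) \left(-64\right) = 14 \left(\left(- \frac{1}{2}\right) 5 \cdot 8\right) \left(-64\right) = 14 \left(-20\right) \left(-64\right) = \left(-280\right) \left(-64\right) = 17920$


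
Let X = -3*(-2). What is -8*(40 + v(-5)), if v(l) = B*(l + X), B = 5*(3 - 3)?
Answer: -320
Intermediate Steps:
B = 0 (B = 5*0 = 0)
X = 6
v(l) = 0 (v(l) = 0*(l + 6) = 0*(6 + l) = 0)
-8*(40 + v(-5)) = -8*(40 + 0) = -8*40 = -320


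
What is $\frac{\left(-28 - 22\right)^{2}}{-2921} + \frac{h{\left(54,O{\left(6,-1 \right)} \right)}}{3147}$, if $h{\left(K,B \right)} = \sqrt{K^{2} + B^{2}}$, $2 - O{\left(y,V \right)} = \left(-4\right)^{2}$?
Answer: $- \frac{2500}{2921} + \frac{2 \sqrt{778}}{3147} \approx -0.83814$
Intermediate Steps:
$O{\left(y,V \right)} = -14$ ($O{\left(y,V \right)} = 2 - \left(-4\right)^{2} = 2 - 16 = -14$)
$h{\left(K,B \right)} = \sqrt{B^{2} + K^{2}}$
$\frac{\left(-28 - 22\right)^{2}}{-2921} + \frac{h{\left(54,O{\left(6,-1 \right)} \right)}}{3147} = \frac{\left(-28 - 22\right)^{2}}{-2921} + \frac{\sqrt{\left(-14\right)^{2} + 54^{2}}}{3147} = \left(-50\right)^{2} \left(- \frac{1}{2921}\right) + \sqrt{196 + 2916} \cdot \frac{1}{3147} = 2500 \left(- \frac{1}{2921}\right) + \sqrt{3112} \cdot \frac{1}{3147} = - \frac{2500}{2921} + 2 \sqrt{778} \cdot \frac{1}{3147} = - \frac{2500}{2921} + \frac{2 \sqrt{778}}{3147}$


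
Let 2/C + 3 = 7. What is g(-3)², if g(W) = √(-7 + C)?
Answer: -13/2 ≈ -6.5000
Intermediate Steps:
C = ½ (C = 2/(-3 + 7) = 2/4 = 2*(¼) = ½ ≈ 0.50000)
g(W) = I*√26/2 (g(W) = √(-7 + ½) = √(-13/2) = I*√26/2)
g(-3)² = (I*√26/2)² = -13/2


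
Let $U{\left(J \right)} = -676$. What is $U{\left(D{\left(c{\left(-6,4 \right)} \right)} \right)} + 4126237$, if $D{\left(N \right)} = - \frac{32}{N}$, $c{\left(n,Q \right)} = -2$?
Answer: $4125561$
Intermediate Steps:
$U{\left(D{\left(c{\left(-6,4 \right)} \right)} \right)} + 4126237 = -676 + 4126237 = 4125561$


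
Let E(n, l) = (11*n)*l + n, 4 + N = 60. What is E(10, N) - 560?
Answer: 5610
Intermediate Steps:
N = 56 (N = -4 + 60 = 56)
E(n, l) = n + 11*l*n (E(n, l) = 11*l*n + n = n + 11*l*n)
E(10, N) - 560 = 10*(1 + 11*56) - 560 = 10*(1 + 616) - 560 = 10*617 - 560 = 6170 - 560 = 5610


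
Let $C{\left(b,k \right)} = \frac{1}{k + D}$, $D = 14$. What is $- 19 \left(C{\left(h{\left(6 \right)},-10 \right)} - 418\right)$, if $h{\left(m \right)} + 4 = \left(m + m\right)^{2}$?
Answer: $\frac{31749}{4} \approx 7937.3$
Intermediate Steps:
$h{\left(m \right)} = -4 + 4 m^{2}$ ($h{\left(m \right)} = -4 + \left(m + m\right)^{2} = -4 + \left(2 m\right)^{2} = -4 + 4 m^{2}$)
$C{\left(b,k \right)} = \frac{1}{14 + k}$ ($C{\left(b,k \right)} = \frac{1}{k + 14} = \frac{1}{14 + k}$)
$- 19 \left(C{\left(h{\left(6 \right)},-10 \right)} - 418\right) = - 19 \left(\frac{1}{14 - 10} - 418\right) = - 19 \left(\frac{1}{4} - 418\right) = \left(-19\right) \left(- \frac{1671}{4}\right) = \frac{31749}{4}$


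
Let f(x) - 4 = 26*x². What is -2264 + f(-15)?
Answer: 3590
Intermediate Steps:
f(x) = 4 + 26*x²
-2264 + f(-15) = -2264 + (4 + 26*(-15)²) = -2264 + (4 + 26*225) = -2264 + (4 + 5850) = -2264 + 5854 = 3590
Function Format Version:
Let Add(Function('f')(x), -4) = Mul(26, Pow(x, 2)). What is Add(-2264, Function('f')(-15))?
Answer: 3590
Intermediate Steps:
Function('f')(x) = Add(4, Mul(26, Pow(x, 2)))
Add(-2264, Function('f')(-15)) = Add(-2264, Add(4, Mul(26, Pow(-15, 2)))) = Add(-2264, Add(4, Mul(26, 225))) = Add(-2264, Add(4, 5850)) = Add(-2264, 5854) = 3590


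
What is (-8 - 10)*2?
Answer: -36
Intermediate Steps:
(-8 - 10)*2 = -18*2 = -36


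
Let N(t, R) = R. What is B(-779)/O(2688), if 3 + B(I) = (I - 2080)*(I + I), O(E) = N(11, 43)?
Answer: 4454319/43 ≈ 1.0359e+5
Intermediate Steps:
O(E) = 43
B(I) = -3 + 2*I*(-2080 + I) (B(I) = -3 + (I - 2080)*(I + I) = -3 + (-2080 + I)*(2*I) = -3 + 2*I*(-2080 + I))
B(-779)/O(2688) = (-3 - 4160*(-779) + 2*(-779)²)/43 = (-3 + 3240640 + 2*606841)*(1/43) = (-3 + 3240640 + 1213682)*(1/43) = 4454319*(1/43) = 4454319/43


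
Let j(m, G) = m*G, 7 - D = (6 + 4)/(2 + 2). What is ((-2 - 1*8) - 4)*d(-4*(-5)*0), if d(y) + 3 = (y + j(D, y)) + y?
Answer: 42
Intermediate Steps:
D = 9/2 (D = 7 - (6 + 4)/(2 + 2) = 7 - 10/4 = 7 - 1*5/2 = 7 - 5/2 = 9/2 ≈ 4.5000)
j(m, G) = G*m
d(y) = -3 + 13*y/2 (d(y) = -3 + ((y + y*(9/2)) + y) = -3 + ((y + 9*y/2) + y) = -3 + (11*y/2 + y) = -3 + 13*y/2)
((-2 - 1*8) - 4)*d(-4*(-5)*0) = ((-2 - 1*8) - 4)*(-3 + 13*(-4*(-5)*0)/2) = ((-2 - 8) - 4)*(-3 + 13*(20*0)/2) = (-10 - 4)*(-3 + (13/2)*0) = -14*(-3 + 0) = -14*(-3) = 42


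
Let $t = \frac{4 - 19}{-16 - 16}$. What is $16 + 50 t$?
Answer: $\frac{631}{16} \approx 39.438$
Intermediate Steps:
$t = \frac{15}{32}$ ($t = - \frac{15}{-32} = \left(-15\right) \left(- \frac{1}{32}\right) = \frac{15}{32} \approx 0.46875$)
$16 + 50 t = 16 + 50 \cdot \frac{15}{32} = 16 + \frac{375}{16} = \frac{631}{16}$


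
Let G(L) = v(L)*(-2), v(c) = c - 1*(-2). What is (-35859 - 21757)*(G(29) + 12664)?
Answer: -726076832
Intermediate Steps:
v(c) = 2 + c (v(c) = c + 2 = 2 + c)
G(L) = -4 - 2*L (G(L) = (2 + L)*(-2) = -4 - 2*L)
(-35859 - 21757)*(G(29) + 12664) = (-35859 - 21757)*((-4 - 2*29) + 12664) = -57616*((-4 - 58) + 12664) = -57616*(-62 + 12664) = -57616*12602 = -726076832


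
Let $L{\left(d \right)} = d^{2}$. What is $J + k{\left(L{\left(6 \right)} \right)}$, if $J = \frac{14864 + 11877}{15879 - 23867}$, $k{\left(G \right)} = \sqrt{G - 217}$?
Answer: $- \frac{26741}{7988} + i \sqrt{181} \approx -3.3476 + 13.454 i$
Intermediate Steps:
$k{\left(G \right)} = \sqrt{-217 + G}$
$J = - \frac{26741}{7988}$ ($J = \frac{26741}{-7988} = 26741 \left(- \frac{1}{7988}\right) = - \frac{26741}{7988} \approx -3.3476$)
$J + k{\left(L{\left(6 \right)} \right)} = - \frac{26741}{7988} + \sqrt{-217 + 6^{2}} = - \frac{26741}{7988} + \sqrt{-217 + 36} = - \frac{26741}{7988} + \sqrt{-181} = - \frac{26741}{7988} + i \sqrt{181}$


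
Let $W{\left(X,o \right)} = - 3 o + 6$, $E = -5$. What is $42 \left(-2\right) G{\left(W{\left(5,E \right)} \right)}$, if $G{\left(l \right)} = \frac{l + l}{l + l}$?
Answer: $-84$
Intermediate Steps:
$W{\left(X,o \right)} = 6 - 3 o$
$G{\left(l \right)} = 1$ ($G{\left(l \right)} = \frac{2 l}{2 l} = 2 l \frac{1}{2 l} = 1$)
$42 \left(-2\right) G{\left(W{\left(5,E \right)} \right)} = 42 \left(-2\right) 1 = \left(-84\right) 1 = -84$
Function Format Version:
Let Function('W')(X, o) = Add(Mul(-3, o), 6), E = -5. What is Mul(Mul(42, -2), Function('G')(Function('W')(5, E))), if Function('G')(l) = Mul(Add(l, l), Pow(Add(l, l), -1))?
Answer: -84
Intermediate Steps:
Function('W')(X, o) = Add(6, Mul(-3, o))
Function('G')(l) = 1 (Function('G')(l) = Mul(Mul(2, l), Pow(Mul(2, l), -1)) = Mul(Mul(2, l), Mul(Rational(1, 2), Pow(l, -1))) = 1)
Mul(Mul(42, -2), Function('G')(Function('W')(5, E))) = Mul(Mul(42, -2), 1) = Mul(-84, 1) = -84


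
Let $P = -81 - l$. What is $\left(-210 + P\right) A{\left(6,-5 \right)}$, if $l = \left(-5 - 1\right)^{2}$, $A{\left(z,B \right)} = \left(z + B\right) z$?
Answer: $-1962$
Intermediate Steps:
$A{\left(z,B \right)} = z \left(B + z\right)$ ($A{\left(z,B \right)} = \left(B + z\right) z = z \left(B + z\right)$)
$l = 36$ ($l = \left(-6\right)^{2} = 36$)
$P = -117$ ($P = -81 - 36 = -117$)
$\left(-210 + P\right) A{\left(6,-5 \right)} = \left(-210 - 117\right) 6 \left(-5 + 6\right) = - 327 \cdot 6 \cdot 1 = \left(-327\right) 6 = -1962$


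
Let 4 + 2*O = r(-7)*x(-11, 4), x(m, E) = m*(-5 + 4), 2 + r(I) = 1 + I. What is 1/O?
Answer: -1/46 ≈ -0.021739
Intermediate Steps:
r(I) = -1 + I (r(I) = -2 + (1 + I) = -1 + I)
x(m, E) = -m (x(m, E) = m*(-1) = -m)
O = -46 (O = -2 + ((-1 - 7)*(-1*(-11)))/2 = -2 + (-8*11)/2 = -2 + (½)*(-88) = -2 - 44 = -46)
1/O = 1/(-46) = -1/46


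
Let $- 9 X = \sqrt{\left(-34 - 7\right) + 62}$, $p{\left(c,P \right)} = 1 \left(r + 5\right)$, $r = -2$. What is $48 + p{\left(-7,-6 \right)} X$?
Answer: $48 - \frac{\sqrt{21}}{3} \approx 46.472$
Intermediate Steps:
$p{\left(c,P \right)} = 3$ ($p{\left(c,P \right)} = 1 \left(-2 + 5\right) = 1 \cdot 3 = 3$)
$X = - \frac{\sqrt{21}}{9}$ ($X = - \frac{\sqrt{\left(-34 - 7\right) + 62}}{9} = - \frac{\sqrt{-41 + 62}}{9} = - \frac{\sqrt{21}}{9} \approx -0.50918$)
$48 + p{\left(-7,-6 \right)} X = 48 + 3 \left(- \frac{\sqrt{21}}{9}\right) = 48 - \frac{\sqrt{21}}{3}$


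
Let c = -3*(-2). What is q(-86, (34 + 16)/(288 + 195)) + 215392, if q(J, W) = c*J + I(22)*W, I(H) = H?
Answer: 103786208/483 ≈ 2.1488e+5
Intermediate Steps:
c = 6
q(J, W) = 6*J + 22*W
q(-86, (34 + 16)/(288 + 195)) + 215392 = (6*(-86) + 22*((34 + 16)/(288 + 195))) + 215392 = (-516 + 22*(50/483)) + 215392 = (-516 + 1100/483) + 215392 = -248128/483 + 215392 = 103786208/483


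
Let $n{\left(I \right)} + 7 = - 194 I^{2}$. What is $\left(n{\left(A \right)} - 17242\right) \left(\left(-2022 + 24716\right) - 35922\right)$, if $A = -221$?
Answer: $125565506884$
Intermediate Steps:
$n{\left(I \right)} = -7 - 194 I^{2}$
$\left(n{\left(A \right)} - 17242\right) \left(\left(-2022 + 24716\right) - 35922\right) = \left(\left(-7 - 194 \left(-221\right)^{2}\right) - 17242\right) \left(\left(-2022 + 24716\right) - 35922\right) = \left(\left(-7 - 9475154\right) - 17242\right) \left(22694 - 35922\right) = \left(\left(-7 - 9475154\right) - 17242\right) \left(-13228\right) = \left(-9475161 - 17242\right) \left(-13228\right) = \left(-9492403\right) \left(-13228\right) = 125565506884$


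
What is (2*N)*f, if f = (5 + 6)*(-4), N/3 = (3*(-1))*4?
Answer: 3168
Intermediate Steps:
N = -36 (N = 3*((3*(-1))*4) = 3*(-3*4) = 3*(-12) = -36)
f = -44 (f = 11*(-4) = -44)
(2*N)*f = (2*(-36))*(-44) = -72*(-44) = 3168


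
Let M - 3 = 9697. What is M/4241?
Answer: 9700/4241 ≈ 2.2872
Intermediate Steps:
M = 9700 (M = 3 + 9697 = 9700)
M/4241 = 9700/4241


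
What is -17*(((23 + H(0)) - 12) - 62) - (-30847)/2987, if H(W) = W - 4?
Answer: 2823692/2987 ≈ 945.33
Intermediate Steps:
H(W) = -4 + W
-17*(((23 + H(0)) - 12) - 62) - (-30847)/2987 = -17*(((23 + (-4 + 0)) - 12) - 62) - (-30847)/2987 = -17*(((23 - 4) - 12) - 62) - (-30847)/2987 = -17*((19 - 12) - 62) - 1*(-30847/2987) = -17*(7 - 62) + 30847/2987 = -17*(-55) + 30847/2987 = 935 + 30847/2987 = 2823692/2987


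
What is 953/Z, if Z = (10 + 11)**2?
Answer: 953/441 ≈ 2.1610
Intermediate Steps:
Z = 441 (Z = 21**2 = 441)
953/Z = 953/441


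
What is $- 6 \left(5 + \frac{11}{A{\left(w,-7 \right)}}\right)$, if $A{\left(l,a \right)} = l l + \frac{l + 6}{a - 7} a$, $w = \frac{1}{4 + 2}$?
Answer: $- \frac{717}{14} \approx -51.214$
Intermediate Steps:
$w = \frac{1}{6} \approx 0.16667$
$A{\left(l,a \right)} = l^{2} + \frac{a \left(6 + l\right)}{-7 + a}$ ($A{\left(l,a \right)} = l^{2} + \frac{6 + l}{-7 + a} a = l^{2} + \frac{a \left(6 + l\right)}{-7 + a}$)
$- 6 \left(5 + \frac{11}{A{\left(w,-7 \right)}}\right) = - 6 \left(5 + \frac{11}{\frac{1}{-7 - 7} \left(- \frac{7}{36} + 6 \left(-7\right) - \frac{7}{6} - \frac{7}{36}\right)}\right) = - 6 \left(5 + \frac{11}{\frac{1}{-14} \left(\left(-7\right) \frac{1}{36} - 42 - \frac{7}{6} - \frac{7}{36}\right)}\right) = - 6 \left(5 + \frac{11}{\left(- \frac{1}{14}\right) \left(- \frac{7}{36} - 42 - \frac{7}{6} - \frac{7}{36}\right)}\right) = - 6 \left(5 + \frac{11}{\left(- \frac{1}{14}\right) \left(- \frac{392}{9}\right)}\right) = - 6 \left(5 + \frac{11}{\frac{28}{9}}\right) = - 6 \left(5 + 11 \cdot \frac{9}{28}\right) = - 6 \left(5 + \frac{99}{28}\right) = \left(-6\right) \frac{239}{28} = - \frac{717}{14}$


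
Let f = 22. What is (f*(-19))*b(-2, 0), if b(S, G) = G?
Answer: 0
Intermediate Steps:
(f*(-19))*b(-2, 0) = (22*(-19))*0 = -418*0 = 0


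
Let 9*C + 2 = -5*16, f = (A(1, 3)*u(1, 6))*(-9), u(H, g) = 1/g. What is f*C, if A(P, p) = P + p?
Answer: 164/3 ≈ 54.667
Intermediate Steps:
f = -6 (f = ((1 + 3)/6)*(-9) = (4*(1/6))*(-9) = (2/3)*(-9) = -6)
C = -82/9 (C = -2/9 + (-5*16)/9 = -2/9 + (1/9)*(-80) = -2/9 - 80/9 = -82/9 ≈ -9.1111)
f*C = -6*(-82/9) = 164/3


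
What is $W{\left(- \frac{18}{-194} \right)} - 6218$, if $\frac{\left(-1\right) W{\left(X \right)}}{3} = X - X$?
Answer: $-6218$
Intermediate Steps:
$W{\left(X \right)} = 0$ ($W{\left(X \right)} = - 3 \left(X - X\right) = \left(-3\right) 0 = 0$)
$W{\left(- \frac{18}{-194} \right)} - 6218 = 0 - 6218 = -6218$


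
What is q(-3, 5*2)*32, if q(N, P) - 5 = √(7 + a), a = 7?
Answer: 160 + 32*√14 ≈ 279.73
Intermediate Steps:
q(N, P) = 5 + √14 (q(N, P) = 5 + √(7 + 7) = 5 + √14)
q(-3, 5*2)*32 = (5 + √14)*32 = 160 + 32*√14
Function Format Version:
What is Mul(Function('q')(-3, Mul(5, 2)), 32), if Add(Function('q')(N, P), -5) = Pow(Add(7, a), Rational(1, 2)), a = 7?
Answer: Add(160, Mul(32, Pow(14, Rational(1, 2)))) ≈ 279.73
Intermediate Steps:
Function('q')(N, P) = Add(5, Pow(14, Rational(1, 2))) (Function('q')(N, P) = Add(5, Pow(Add(7, 7), Rational(1, 2))) = Add(5, Pow(14, Rational(1, 2))))
Mul(Function('q')(-3, Mul(5, 2)), 32) = Mul(Add(5, Pow(14, Rational(1, 2))), 32) = Add(160, Mul(32, Pow(14, Rational(1, 2))))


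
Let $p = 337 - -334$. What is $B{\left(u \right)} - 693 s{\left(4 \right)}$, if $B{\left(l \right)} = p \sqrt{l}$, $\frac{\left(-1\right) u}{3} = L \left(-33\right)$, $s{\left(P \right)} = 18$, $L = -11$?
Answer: $-12474 + 22143 i \approx -12474.0 + 22143.0 i$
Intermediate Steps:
$p = 671$ ($p = 337 + 334 = 671$)
$u = -1089$ ($u = - 3 \left(\left(-11\right) \left(-33\right)\right) = \left(-3\right) 363 = -1089$)
$B{\left(l \right)} = 671 \sqrt{l}$
$B{\left(u \right)} - 693 s{\left(4 \right)} = 671 \sqrt{-1089} - 12474 = 671 \cdot 33 i - 12474 = 22143 i - 12474 = -12474 + 22143 i$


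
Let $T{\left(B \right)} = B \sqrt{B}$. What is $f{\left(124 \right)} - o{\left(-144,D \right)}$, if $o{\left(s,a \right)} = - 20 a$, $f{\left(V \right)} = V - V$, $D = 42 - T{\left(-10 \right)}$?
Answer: $840 + 200 i \sqrt{10} \approx 840.0 + 632.46 i$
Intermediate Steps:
$T{\left(B \right)} = B^{\frac{3}{2}}$
$D = 42 + 10 i \sqrt{10}$ ($D = 42 - \left(-10\right)^{\frac{3}{2}} = 42 - - 10 i \sqrt{10} = 42 + 10 i \sqrt{10} \approx 42.0 + 31.623 i$)
$f{\left(V \right)} = 0$
$f{\left(124 \right)} - o{\left(-144,D \right)} = 0 - - 20 \left(42 + 10 i \sqrt{10}\right) = 0 - \left(-840 - 200 i \sqrt{10}\right) = 0 + \left(840 + 200 i \sqrt{10}\right) = 840 + 200 i \sqrt{10}$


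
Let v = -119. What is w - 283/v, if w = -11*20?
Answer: -25897/119 ≈ -217.62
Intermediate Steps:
w = -220
w - 283/v = -220 - 283/(-119) = -220 - 283*(-1/119) = -220 + 283/119 = -25897/119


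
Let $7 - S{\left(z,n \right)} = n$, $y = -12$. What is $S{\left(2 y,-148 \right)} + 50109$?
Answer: $50264$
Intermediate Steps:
$S{\left(z,n \right)} = 7 - n$
$S{\left(2 y,-148 \right)} + 50109 = \left(7 - -148\right) + 50109 = \left(7 + 148\right) + 50109 = 155 + 50109 = 50264$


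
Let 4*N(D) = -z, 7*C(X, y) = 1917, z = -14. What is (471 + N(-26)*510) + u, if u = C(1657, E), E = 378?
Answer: 17709/7 ≈ 2529.9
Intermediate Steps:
C(X, y) = 1917/7 (C(X, y) = (⅐)*1917 = 1917/7)
N(D) = 7/2 (N(D) = (-1*(-14))/4 = (¼)*14 = 7/2)
u = 1917/7 ≈ 273.86
(471 + N(-26)*510) + u = (471 + (7/2)*510) + 1917/7 = (471 + 1785) + 1917/7 = 2256 + 1917/7 = 17709/7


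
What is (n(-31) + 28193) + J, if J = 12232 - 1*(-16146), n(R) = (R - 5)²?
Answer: 57867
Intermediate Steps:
n(R) = (-5 + R)²
J = 28378 (J = 12232 + 16146 = 28378)
(n(-31) + 28193) + J = ((-5 - 31)² + 28193) + 28378 = ((-36)² + 28193) + 28378 = (1296 + 28193) + 28378 = 29489 + 28378 = 57867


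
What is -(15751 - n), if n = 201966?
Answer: 186215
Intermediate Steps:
-(15751 - n) = -(15751 - 1*201966) = -(15751 - 201966) = -1*(-186215) = 186215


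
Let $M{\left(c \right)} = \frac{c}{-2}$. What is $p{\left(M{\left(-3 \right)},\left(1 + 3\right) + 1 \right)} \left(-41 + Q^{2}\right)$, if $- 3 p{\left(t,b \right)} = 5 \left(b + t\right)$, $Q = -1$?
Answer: $\frac{1300}{3} \approx 433.33$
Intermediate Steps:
$M{\left(c \right)} = - \frac{c}{2}$ ($M{\left(c \right)} = c \left(- \frac{1}{2}\right) = - \frac{c}{2}$)
$p{\left(t,b \right)} = - \frac{5 b}{3} - \frac{5 t}{3}$ ($p{\left(t,b \right)} = - \frac{5 \left(b + t\right)}{3} = - \frac{5 b + 5 t}{3} = - \frac{5 b}{3} - \frac{5 t}{3}$)
$p{\left(M{\left(-3 \right)},\left(1 + 3\right) + 1 \right)} \left(-41 + Q^{2}\right) = \left(- \frac{5 \left(\left(1 + 3\right) + 1\right)}{3} - \frac{5 \left(\left(- \frac{1}{2}\right) \left(-3\right)\right)}{3}\right) \left(-41 + \left(-1\right)^{2}\right) = \left(- \frac{5 \left(4 + 1\right)}{3} - \frac{5}{2}\right) \left(-41 + 1\right) = \left(\left(- \frac{5}{3}\right) 5 - \frac{5}{2}\right) \left(-40\right) = \left(- \frac{25}{3} - \frac{5}{2}\right) \left(-40\right) = \left(- \frac{65}{6}\right) \left(-40\right) = \frac{1300}{3}$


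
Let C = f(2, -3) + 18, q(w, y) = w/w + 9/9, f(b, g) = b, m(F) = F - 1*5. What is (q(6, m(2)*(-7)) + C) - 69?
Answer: -47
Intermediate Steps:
m(F) = -5 + F (m(F) = F - 5 = -5 + F)
q(w, y) = 2 (q(w, y) = 1 + 9*(⅑) = 1 + 1 = 2)
C = 20 (C = 2 + 18 = 20)
(q(6, m(2)*(-7)) + C) - 69 = (2 + 20) - 69 = 22 - 69 = -47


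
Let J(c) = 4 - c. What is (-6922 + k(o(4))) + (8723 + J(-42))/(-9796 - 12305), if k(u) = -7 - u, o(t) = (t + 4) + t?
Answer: -51137270/7367 ≈ -6941.4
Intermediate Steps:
o(t) = 4 + 2*t (o(t) = (4 + t) + t = 4 + 2*t)
(-6922 + k(o(4))) + (8723 + J(-42))/(-9796 - 12305) = (-6922 + (-7 - (4 + 2*4))) + (8723 + (4 - 1*(-42)))/(-9796 - 12305) = (-6922 + (-7 - (4 + 8))) + (8723 + (4 + 42))/(-22101) = (-6922 + (-7 - 1*12)) + (8723 + 46)*(-1/22101) = (-6922 + (-7 - 12)) + 8769*(-1/22101) = (-6922 - 19) - 2923/7367 = -6941 - 2923/7367 = -51137270/7367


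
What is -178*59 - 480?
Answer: -10982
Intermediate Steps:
-178*59 - 480 = -10502 - 480 = -10982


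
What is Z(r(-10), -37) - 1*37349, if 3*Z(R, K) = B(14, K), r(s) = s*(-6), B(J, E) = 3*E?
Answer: -37386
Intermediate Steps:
r(s) = -6*s
Z(R, K) = K (Z(R, K) = (3*K)/3 = K)
Z(r(-10), -37) - 1*37349 = -37 - 1*37349 = -37 - 37349 = -37386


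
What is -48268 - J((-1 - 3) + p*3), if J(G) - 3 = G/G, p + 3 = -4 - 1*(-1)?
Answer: -48272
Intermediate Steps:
p = -6 (p = -3 + (-4 - 1*(-1)) = -3 + (-4 + 1) = -3 - 3 = -6)
J(G) = 4 (J(G) = 3 + G/G = 3 + 1 = 4)
-48268 - J((-1 - 3) + p*3) = -48268 - 1*4 = -48268 - 4 = -48272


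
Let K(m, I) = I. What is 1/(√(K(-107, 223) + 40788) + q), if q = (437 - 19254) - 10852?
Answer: -29669/880208550 - √41011/880208550 ≈ -3.3937e-5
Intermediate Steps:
q = -29669 (q = -18817 - 10852 = -29669)
1/(√(K(-107, 223) + 40788) + q) = 1/(√(223 + 40788) - 29669) = 1/(√41011 - 29669) = 1/(-29669 + √41011)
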